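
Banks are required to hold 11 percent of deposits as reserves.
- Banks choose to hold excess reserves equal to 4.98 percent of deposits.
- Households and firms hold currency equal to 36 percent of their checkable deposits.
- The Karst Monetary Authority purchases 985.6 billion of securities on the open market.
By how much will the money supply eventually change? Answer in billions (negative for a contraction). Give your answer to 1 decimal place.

2578.7 billion

The money multiplier is m = (1 + c) / (rr + e + c) = (1 + 0.36) / (0.11 + 0.0498 + 0.36) ≈ 2.61639.
The purchase adds 985.6 billion of base, so ΔM = m × ΔMB = 2.61639 × (+985.6) ≈ 2578.714 billion.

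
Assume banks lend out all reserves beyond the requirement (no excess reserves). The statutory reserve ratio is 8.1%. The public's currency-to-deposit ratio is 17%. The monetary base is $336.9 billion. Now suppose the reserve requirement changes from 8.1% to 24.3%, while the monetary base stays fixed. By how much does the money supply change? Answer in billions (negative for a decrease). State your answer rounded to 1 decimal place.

Initially m₁ = (1 + 0.17) / (0.081 + 0.17) ≈ 4.66135, so M₁ = 4.66135 × 336.9 ≈ 1570.4088 billion.
After the change m₂ = (1 + 0.17) / (0.243 + 0.17) ≈ 2.83293, so M₂ = 2.83293 × 336.9 ≈ 954.4141 billion.
ΔM = M₂ − M₁ = 954.4141 − 1570.4088 = -615.9947 billion.

-616.0 billion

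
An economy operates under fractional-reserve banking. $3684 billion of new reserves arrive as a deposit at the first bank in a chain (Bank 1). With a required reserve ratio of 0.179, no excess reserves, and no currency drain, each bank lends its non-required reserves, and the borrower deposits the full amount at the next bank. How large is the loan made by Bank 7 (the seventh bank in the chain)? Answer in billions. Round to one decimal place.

$926.2 billion

Each bank lends a fraction (1 − rr) = 0.8210 of the deposit it receives, so Bank 7 receives 3684·0.8210^6 and lends 3684·0.8210^7 ≈ 926.2361 billion.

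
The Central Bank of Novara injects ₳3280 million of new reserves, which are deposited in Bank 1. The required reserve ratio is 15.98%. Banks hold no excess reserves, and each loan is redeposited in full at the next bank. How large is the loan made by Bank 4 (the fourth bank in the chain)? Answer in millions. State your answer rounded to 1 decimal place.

₳1634.6 million

Each bank lends a fraction (1 − rr) = 0.8402 of the deposit it receives, so Bank 4 receives 3280·0.8402^3 and lends 3280·0.8402^4 ≈ 1634.5739 million.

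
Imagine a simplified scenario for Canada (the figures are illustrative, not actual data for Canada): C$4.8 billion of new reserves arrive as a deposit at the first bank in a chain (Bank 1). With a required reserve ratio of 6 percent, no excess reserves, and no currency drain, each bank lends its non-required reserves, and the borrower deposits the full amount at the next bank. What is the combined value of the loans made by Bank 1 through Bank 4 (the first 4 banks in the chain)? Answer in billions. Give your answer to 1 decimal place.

Bank i lends (1 − rr)^i of the original deposit: Bank 1 lends 4.8·0.9400 = 4.5120, Bank 2 lends 4.8·0.9400² ≈ 4.2413, and so on.
Summing a geometric series: total = 4.8·[0.9400·(1 − 0.9400^4) / (1 − 0.9400)] ≈ 16.4877 billion.

C$16.5 billion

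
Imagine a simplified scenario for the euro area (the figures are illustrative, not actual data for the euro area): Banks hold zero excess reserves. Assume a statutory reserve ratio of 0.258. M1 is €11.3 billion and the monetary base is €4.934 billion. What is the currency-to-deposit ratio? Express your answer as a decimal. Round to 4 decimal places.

Using m = M/MB = 11.3/4.934 ≈ 2.290231. From m = (1 + c)/(c + rr + e), rearranging gives 1 + c = m·(c + rr + e), so c·(1 − m) = m·(rr + e) − 1.
Hence c = [m·(rr + e) − 1]/(1 − m) = [2.290231 × (0.258 + 0) − 1] / (1 − 2.290231) ≈ 0.317091.

0.3171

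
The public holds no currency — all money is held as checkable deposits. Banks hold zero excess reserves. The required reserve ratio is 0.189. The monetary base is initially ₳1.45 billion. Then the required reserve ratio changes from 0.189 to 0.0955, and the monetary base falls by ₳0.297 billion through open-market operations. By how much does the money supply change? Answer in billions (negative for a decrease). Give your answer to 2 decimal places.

Before: m₁ = 1 / (0.189) ≈ 5.2910, MB₁ = 1.45, so M₁ = 5.2910 × 1.45 ≈ 7.672 billion.
After: m₂ = 1 / (0.0955) ≈ 10.4712, MB₂ = 1.45 − 0.297 = 1.153, so M₂ = 10.4712 × 1.153 ≈ 12.0733 billion.
ΔM = M₂ − M₁ = 12.0733 − 7.672 = 4.4013 billion.

₳4.40 billion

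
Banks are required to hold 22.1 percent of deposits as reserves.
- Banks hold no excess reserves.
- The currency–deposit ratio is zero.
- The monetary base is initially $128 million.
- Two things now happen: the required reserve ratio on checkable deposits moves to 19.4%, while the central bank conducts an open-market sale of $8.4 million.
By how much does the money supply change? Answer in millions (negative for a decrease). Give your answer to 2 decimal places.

Before: m₁ = 1 / (0.221) ≈ 4.524887, MB₁ = 128, so M₁ = 4.524887 × 128 ≈ 579.1855 million.
After: m₂ = 1 / (0.194) ≈ 5.154639, MB₂ = 128 − 8.4 = 119.6, so M₂ = 5.154639 × 119.6 ≈ 616.4948 million.
ΔM = M₂ − M₁ = 616.4948 − 579.1855 = 37.3093 million.

$37.31 million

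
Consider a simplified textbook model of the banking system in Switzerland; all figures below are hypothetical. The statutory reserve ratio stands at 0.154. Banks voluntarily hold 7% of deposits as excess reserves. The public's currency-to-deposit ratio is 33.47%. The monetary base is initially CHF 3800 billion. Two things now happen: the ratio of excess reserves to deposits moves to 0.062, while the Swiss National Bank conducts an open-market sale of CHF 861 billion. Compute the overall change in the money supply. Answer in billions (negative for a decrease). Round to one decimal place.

Before: m₁ = (1 + 0.3347) / (0.154 + 0.07 + 0.3347) ≈ 2.388939, MB₁ = 3800, so M₁ = 2.388939 × 3800 = 9077.9682 billion.
After: m₂ = (1 + 0.3347) / (0.154 + 0.062 + 0.3347) ≈ 2.423643, MB₂ = 3800 − 861 = 2939, so M₂ = 2.423643 × 2939 ≈ 7123.0868 billion.
ΔM = M₂ − M₁ = 7123.0868 − 9077.9682 = -1954.8814 billion.

-1954.9 billion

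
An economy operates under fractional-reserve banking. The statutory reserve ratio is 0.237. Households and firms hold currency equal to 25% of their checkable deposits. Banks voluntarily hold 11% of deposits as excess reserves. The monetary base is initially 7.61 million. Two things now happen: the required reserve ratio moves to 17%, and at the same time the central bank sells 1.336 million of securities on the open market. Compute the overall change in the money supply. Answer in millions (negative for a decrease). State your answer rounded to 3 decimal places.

Before: m₁ = (1 + 0.25) / (0.237 + 0.11 + 0.25) ≈ 2.09380, MB₁ = 7.61, so M₁ = 2.09380 × 7.61 ≈ 15.9338 million.
After: m₂ = (1 + 0.25) / (0.17 + 0.11 + 0.25) ≈ 2.35849, MB₂ = 7.61 − 1.336 = 6.274, so M₂ = 2.35849 × 6.274 ≈ 14.7972 million.
ΔM = M₂ − M₁ = 14.7972 − 15.9338 = -1.1366 million.

-1.137 million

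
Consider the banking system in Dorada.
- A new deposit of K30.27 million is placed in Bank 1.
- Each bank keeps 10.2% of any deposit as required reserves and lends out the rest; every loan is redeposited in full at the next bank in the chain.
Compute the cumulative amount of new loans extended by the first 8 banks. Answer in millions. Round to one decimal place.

Bank i lends (1 − rr)^i of the original deposit: Bank 1 lends 30.27·0.8980 ≈ 27.1825, Bank 2 lends 30.27·0.8980² ≈ 24.4098, and so on.
Summing a geometric series: total = 30.27·[0.8980·(1 − 0.8980^8) / (1 − 0.8980)] ≈ 153.8011 million.

K153.8 million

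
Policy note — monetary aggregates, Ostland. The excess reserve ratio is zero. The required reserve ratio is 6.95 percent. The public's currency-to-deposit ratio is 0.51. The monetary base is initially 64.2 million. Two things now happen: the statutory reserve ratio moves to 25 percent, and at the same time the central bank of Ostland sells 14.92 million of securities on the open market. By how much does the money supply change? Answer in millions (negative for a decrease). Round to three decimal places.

-69.374 million

Before: m₁ = (1 + 0.51) / (0.0695 + 0.51) ≈ 2.605695, MB₁ = 64.2, so M₁ = 2.605695 × 64.2 ≈ 167.2856 million.
After: m₂ = (1 + 0.51) / (0.25 + 0.51) ≈ 1.986842, MB₂ = 64.2 − 14.92 = 49.28, so M₂ = 1.986842 × 49.28 ≈ 97.9116 million.
ΔM = M₂ − M₁ = 97.9116 − 167.2856 = -69.374 million.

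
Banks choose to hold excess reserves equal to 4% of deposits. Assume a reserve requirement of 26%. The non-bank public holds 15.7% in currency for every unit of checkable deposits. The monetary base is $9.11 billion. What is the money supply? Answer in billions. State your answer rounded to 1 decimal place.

$23.1 billion

The money multiplier is m = (1 + c) / (rr + e + c) = (1 + 0.157) / (0.26 + 0.04 + 0.157) ≈ 2.5317.
So M = m × MB = 2.5317 × 9.11 ≈ 23.0638 billion.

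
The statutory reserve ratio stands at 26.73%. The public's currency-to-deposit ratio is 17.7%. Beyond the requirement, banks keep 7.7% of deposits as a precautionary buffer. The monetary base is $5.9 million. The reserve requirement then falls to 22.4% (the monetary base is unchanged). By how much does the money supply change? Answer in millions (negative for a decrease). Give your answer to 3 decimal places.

Initially m₁ = (1 + 0.177) / (0.2673 + 0.077 + 0.177) ≈ 2.25782, so M₁ = 2.25782 × 5.9 ≈ 13.3211 million.
After the change m₂ = (1 + 0.177) / (0.224 + 0.077 + 0.177) ≈ 2.46234, so M₂ = 2.46234 × 5.9 ≈ 14.5278 million.
ΔM = M₂ − M₁ = 14.5278 − 13.3211 = 1.2067 million.

$1.207 million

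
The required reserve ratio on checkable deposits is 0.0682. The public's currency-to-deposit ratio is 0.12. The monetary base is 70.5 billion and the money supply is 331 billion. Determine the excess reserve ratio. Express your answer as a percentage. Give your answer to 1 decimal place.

5.0%

Using m = M/MB = 331/70.5 ≈ 4.695035. Since m = (1 + c)/(c + rr + e), the denominator satisfies c + rr + e = (1 + c)/m = (1 + 0.12) / 4.695035 ≈ 0.238550.
With c = 0.12 and rr = 0.0682, the excess reserve ratio is 0.238550 − 0.12 − 0.0682 = 0.05035.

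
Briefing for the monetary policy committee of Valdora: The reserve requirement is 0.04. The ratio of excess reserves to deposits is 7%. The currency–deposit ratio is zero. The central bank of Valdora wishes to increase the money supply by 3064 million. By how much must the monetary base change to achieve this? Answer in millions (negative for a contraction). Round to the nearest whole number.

337 million

The money multiplier is m = 1 / (rr + e) = 1 / (0.04 + 0.07) ≈ 9.09091.
ΔMB = ΔM / m = (+3064) / 9.09091 ≈ 337.04 million.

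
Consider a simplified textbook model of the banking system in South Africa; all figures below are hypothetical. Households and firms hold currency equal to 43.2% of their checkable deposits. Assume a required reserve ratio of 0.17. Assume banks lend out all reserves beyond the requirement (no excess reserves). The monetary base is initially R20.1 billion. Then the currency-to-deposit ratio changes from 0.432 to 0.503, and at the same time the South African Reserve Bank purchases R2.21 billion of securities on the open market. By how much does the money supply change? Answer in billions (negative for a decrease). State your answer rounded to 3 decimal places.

Before: m₁ = (1 + 0.432) / (0.17 + 0.432) ≈ 2.378738, MB₁ = 20.1, so M₁ = 2.378738 × 20.1 ≈ 47.8126 billion.
After: m₂ = (1 + 0.503) / (0.17 + 0.503) ≈ 2.233284, MB₂ = 20.1 + 2.21 = 22.31, so M₂ = 2.233284 × 22.31 ≈ 49.8246 billion.
ΔM = M₂ − M₁ = 49.8246 − 47.8126 = 2.012 billion.

R2.012 billion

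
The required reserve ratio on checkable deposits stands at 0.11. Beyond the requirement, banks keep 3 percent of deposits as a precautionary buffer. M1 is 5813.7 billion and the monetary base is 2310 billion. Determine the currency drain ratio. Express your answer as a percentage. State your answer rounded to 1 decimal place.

Using m = M/MB = 5813.7/2310 ≈ 2.516753. From m = (1 + c)/(c + rr + e), rearranging gives 1 + c = m·(c + rr + e), so c·(1 − m) = m·(rr + e) − 1.
Hence c = [m·(rr + e) − 1]/(1 − m) = [2.516753 × (0.11 + 0.03) − 1] / (1 − 2.516753) ≈ 0.427001.

42.7%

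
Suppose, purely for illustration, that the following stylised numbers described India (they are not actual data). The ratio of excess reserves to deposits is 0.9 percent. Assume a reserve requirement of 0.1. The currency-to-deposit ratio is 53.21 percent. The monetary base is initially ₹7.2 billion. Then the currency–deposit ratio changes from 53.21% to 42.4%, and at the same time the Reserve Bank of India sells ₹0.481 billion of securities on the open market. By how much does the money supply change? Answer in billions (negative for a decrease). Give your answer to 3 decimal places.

Before: m₁ = (1 + 0.5321) / (0.1 + 0.009 + 0.5321) ≈ 2.38980, MB₁ = 7.2, so M₁ = 2.38980 × 7.2 ≈ 17.2066 billion.
After: m₂ = (1 + 0.424) / (0.1 + 0.009 + 0.424) ≈ 2.67167, MB₂ = 7.2 − 0.481 = 6.719, so M₂ = 2.67167 × 6.719 ≈ 17.951 billion.
ΔM = M₂ − M₁ = 17.951 − 17.2066 = 0.7444 billion.

₹0.744 billion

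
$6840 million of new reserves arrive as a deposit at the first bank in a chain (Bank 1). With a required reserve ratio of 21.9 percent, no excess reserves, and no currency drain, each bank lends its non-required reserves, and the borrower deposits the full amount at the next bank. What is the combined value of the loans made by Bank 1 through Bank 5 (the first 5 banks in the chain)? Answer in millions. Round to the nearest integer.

Bank i lends (1 − rr)^i of the original deposit: Bank 1 lends 6840·0.7810 = 5342.0400, Bank 2 lends 6840·0.7810² ≈ 4172.1332, and so on.
Summing a geometric series: total = 6840·[0.7810·(1 − 0.7810^5) / (1 − 0.7810)] ≈ 17304.9668 million.

$17305 million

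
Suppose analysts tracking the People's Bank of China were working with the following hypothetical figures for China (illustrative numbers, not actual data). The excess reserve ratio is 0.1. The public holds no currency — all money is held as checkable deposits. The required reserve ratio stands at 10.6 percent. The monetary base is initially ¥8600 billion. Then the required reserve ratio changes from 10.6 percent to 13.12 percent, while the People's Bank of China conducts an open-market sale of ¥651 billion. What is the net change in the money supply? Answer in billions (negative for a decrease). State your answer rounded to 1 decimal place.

Before: m₁ = 1 / (0.106 + 0.1) ≈ 4.854369, MB₁ = 8600, so M₁ = 4.854369 × 8600 = 41747.5734 billion.
After: m₂ = 1 / (0.1312 + 0.1) ≈ 4.325260, MB₂ = 8600 − 651 = 7949, so M₂ = 4.325260 × 7949 ≈ 34381.4917 billion.
ΔM = M₂ − M₁ = 34381.4917 − 41747.5734 = -7366.0817 billion.

-7366.1 billion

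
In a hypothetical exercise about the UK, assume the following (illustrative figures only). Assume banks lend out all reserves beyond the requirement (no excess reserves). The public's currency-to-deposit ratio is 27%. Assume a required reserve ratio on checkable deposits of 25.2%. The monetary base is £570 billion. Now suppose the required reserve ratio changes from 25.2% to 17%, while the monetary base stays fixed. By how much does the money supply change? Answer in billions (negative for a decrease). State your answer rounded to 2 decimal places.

£258.45 billion

Initially m₁ = (1 + 0.27) / (0.252 + 0.27) ≈ 2.432950, so M₁ = 2.432950 × 570 = 1386.7815 billion.
After the change m₂ = (1 + 0.27) / (0.17 + 0.27) ≈ 2.886364, so M₂ = 2.886364 × 570 ≈ 1645.2275 billion.
ΔM = M₂ − M₁ = 1645.2275 − 1386.7815 = 258.446 billion.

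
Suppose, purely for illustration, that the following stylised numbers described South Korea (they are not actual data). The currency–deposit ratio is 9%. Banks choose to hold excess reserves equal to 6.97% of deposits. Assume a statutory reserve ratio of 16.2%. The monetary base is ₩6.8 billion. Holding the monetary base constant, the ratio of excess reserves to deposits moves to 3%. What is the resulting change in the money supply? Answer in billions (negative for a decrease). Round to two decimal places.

Initially m₁ = (1 + 0.09) / (0.162 + 0.0697 + 0.09) ≈ 3.3882, so M₁ = 3.3882 × 6.8 ≈ 23.0398 billion.
After the change m₂ = (1 + 0.09) / (0.162 + 0.03 + 0.09) ≈ 3.8652, so M₂ = 3.8652 × 6.8 ≈ 26.2834 billion.
ΔM = M₂ − M₁ = 26.2834 − 23.0398 = 3.2436 billion.

₩3.24 billion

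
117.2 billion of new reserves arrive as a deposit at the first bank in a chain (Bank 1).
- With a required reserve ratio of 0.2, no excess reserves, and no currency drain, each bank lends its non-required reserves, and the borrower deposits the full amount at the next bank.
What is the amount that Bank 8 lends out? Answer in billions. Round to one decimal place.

Each bank lends a fraction (1 − rr) = 0.8000 of the deposit it receives, so Bank 8 receives 117.2·0.8000^7 and lends 117.2·0.8000^8 ≈ 19.6629 billion.

19.7 billion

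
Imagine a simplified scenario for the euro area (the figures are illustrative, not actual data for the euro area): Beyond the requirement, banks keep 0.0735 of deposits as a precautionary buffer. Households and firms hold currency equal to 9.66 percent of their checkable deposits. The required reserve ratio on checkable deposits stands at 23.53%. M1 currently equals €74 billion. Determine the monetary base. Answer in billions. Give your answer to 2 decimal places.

The money multiplier is m = (1 + c) / (rr + e + c) = (1 + 0.0966) / (0.2353 + 0.0735 + 0.0966) ≈ 2.70498.
MB = M / m = 74 / 2.70498 ≈ 27.3569 billion.

€27.36 billion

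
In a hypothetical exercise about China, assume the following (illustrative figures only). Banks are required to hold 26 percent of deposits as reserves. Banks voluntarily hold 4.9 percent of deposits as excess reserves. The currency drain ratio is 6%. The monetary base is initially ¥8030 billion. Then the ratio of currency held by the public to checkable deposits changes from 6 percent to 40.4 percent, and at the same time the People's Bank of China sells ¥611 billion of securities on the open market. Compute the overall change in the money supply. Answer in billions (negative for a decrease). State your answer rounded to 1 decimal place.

-8458.1 billion

Before: m₁ = (1 + 0.06) / (0.26 + 0.049 + 0.06) ≈ 2.872629, MB₁ = 8030, so M₁ = 2.872629 × 8030 ≈ 23067.2109 billion.
After: m₂ = (1 + 0.404) / (0.26 + 0.049 + 0.404) ≈ 1.969144, MB₂ = 8030 − 611 = 7419, so M₂ = 1.969144 × 7419 ≈ 14609.0793 billion.
ΔM = M₂ − M₁ = 14609.0793 − 23067.2109 = -8458.1316 billion.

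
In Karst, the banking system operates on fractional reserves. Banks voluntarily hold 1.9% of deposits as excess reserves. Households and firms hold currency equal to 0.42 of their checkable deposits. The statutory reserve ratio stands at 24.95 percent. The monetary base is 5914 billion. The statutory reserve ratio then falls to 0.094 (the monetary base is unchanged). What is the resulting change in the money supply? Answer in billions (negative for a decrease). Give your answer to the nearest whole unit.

3559 billion

Initially m₁ = (1 + 0.42) / (0.2495 + 0.019 + 0.42) ≈ 2.06245, so M₁ = 2.06245 × 5914 = 12197.3293 billion.
After the change m₂ = (1 + 0.42) / (0.094 + 0.019 + 0.42) ≈ 2.66417, so M₂ = 2.66417 × 5914 ≈ 15755.9014 billion.
ΔM = M₂ − M₁ = 15755.9014 − 12197.3293 = 3558.5721 billion.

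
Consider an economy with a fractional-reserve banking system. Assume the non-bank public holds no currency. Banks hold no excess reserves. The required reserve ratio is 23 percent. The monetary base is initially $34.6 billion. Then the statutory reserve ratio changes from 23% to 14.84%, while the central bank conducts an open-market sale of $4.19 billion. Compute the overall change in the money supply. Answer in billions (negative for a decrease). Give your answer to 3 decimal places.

Before: m₁ = 1 / (0.23) ≈ 4.347826, MB₁ = 34.6, so M₁ = 4.347826 × 34.6 ≈ 150.4348 billion.
After: m₂ = 1 / (0.1484) ≈ 6.738544, MB₂ = 34.6 − 4.19 = 30.41, so M₂ = 6.738544 × 30.41 ≈ 204.9191 billion.
ΔM = M₂ − M₁ = 204.9191 − 150.4348 = 54.4843 billion.

$54.484 billion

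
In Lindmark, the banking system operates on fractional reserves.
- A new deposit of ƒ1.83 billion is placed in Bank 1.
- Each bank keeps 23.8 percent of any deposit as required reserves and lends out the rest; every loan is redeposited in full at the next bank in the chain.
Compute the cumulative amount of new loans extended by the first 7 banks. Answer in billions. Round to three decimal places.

ƒ4.985 billion

Bank i lends (1 − rr)^i of the original deposit: Bank 1 lends 1.83·0.7620 ≈ 1.3945, Bank 2 lends 1.83·0.7620² ≈ 1.0626, and so on.
Summing a geometric series: total = 1.83·[0.7620·(1 − 0.7620^7) / (1 − 0.7620)] ≈ 4.9851 billion.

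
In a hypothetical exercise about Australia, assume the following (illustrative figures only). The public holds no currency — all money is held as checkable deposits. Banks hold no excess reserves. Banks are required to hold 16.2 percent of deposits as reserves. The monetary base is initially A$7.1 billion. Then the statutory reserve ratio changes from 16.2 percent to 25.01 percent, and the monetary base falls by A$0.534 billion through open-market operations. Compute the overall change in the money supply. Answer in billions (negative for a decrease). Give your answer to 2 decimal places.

Before: m₁ = 1 / (0.162) ≈ 6.1728, MB₁ = 7.1, so M₁ = 6.1728 × 7.1 ≈ 43.8269 billion.
After: m₂ = 1 / (0.2501) ≈ 3.9984, MB₂ = 7.1 − 0.534 = 6.566, so M₂ = 3.9984 × 6.566 ≈ 26.2535 billion.
ΔM = M₂ − M₁ = 26.2535 − 43.8269 = -17.5734 billion.

-17.57 billion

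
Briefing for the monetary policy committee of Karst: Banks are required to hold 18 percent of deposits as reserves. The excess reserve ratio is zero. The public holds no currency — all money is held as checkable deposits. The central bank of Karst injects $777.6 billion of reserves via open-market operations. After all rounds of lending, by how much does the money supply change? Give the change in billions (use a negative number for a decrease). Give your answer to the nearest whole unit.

The simple money multiplier is m = 1/rr = 1/0.18 ≈ 5.5556.
An open-market purchase increases the monetary base by 777.6 billion, so ΔM = m × ΔMB = 5.5556 × 777.6 ≈ 4320.0346 billion.

$4320 billion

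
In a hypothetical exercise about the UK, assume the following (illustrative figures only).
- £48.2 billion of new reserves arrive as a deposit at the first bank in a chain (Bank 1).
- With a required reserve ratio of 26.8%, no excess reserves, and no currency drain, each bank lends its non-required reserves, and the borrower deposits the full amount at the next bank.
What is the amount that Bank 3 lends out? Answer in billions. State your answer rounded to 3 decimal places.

Each bank lends a fraction (1 − rr) = 0.7320 of the deposit it receives, so Bank 3 receives 48.2·0.7320^2 and lends 48.2·0.7320^3 ≈ 18.9052 billion.

£18.905 billion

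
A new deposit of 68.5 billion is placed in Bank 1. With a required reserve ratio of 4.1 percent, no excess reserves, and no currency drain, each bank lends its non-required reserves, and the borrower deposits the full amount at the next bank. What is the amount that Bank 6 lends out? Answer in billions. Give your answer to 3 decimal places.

53.285 billion

Each bank lends a fraction (1 − rr) = 0.9590 of the deposit it receives, so Bank 6 receives 68.5·0.9590^5 and lends 68.5·0.9590^6 ≈ 53.2847 billion.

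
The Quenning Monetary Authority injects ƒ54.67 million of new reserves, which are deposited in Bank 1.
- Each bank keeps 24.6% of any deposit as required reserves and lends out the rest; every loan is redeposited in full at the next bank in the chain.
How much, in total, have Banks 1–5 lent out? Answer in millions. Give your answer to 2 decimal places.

ƒ126.73 million

Bank i lends (1 − rr)^i of the original deposit: Bank 1 lends 54.67·0.7540 ≈ 41.2212, Bank 2 lends 54.67·0.7540² ≈ 31.0808, and so on.
Summing a geometric series: total = 54.67·[0.7540·(1 − 0.7540^5) / (1 − 0.7540)] ≈ 126.7299 million.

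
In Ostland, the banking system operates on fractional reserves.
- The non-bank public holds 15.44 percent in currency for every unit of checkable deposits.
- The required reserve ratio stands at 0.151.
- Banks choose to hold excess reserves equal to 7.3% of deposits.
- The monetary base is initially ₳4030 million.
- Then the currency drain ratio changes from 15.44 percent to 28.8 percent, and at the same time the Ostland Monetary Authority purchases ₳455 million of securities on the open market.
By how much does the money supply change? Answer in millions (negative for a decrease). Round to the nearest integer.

Before: m₁ = (1 + 0.1544) / (0.151 + 0.073 + 0.1544) ≈ 3.05074, MB₁ = 4030, so M₁ = 3.05074 × 4030 = 12294.4822 million.
After: m₂ = (1 + 0.288) / (0.151 + 0.073 + 0.288) ≈ 2.51563, MB₂ = 4030 + 455 = 4485, so M₂ = 2.51563 × 4485 ≈ 11282.6005 million.
ΔM = M₂ − M₁ = 11282.6005 − 12294.4822 = -1011.8817 million.

-1012 million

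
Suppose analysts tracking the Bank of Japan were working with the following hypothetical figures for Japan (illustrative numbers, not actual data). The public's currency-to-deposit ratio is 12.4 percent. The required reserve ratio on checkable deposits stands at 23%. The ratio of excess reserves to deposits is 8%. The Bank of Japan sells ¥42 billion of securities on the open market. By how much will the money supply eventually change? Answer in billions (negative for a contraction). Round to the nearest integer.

-109 billion

The money multiplier is m = (1 + c) / (rr + e + c) = (1 + 0.124) / (0.23 + 0.08 + 0.124) ≈ 2.5899.
The sale removes 42 billion of base, so ΔM = m × ΔMB = 2.5899 × (−42) = -108.7758 billion.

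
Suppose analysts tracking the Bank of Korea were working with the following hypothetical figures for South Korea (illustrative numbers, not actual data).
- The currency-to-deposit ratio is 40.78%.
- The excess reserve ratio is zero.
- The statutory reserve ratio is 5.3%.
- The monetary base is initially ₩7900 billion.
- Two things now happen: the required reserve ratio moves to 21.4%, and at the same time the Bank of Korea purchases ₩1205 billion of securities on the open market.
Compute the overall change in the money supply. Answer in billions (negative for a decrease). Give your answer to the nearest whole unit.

-3521 billion

Before: m₁ = (1 + 0.4078) / (0.053 + 0.4078) ≈ 3.05512, MB₁ = 7900, so M₁ = 3.05512 × 7900 = 24135.448 billion.
After: m₂ = (1 + 0.4078) / (0.214 + 0.4078) ≈ 2.26407, MB₂ = 7900 + 1205 = 9105, so M₂ = 2.26407 × 9105 ≈ 20614.3573 billion.
ΔM = M₂ − M₁ = 20614.3573 − 24135.448 = -3521.0907 billion.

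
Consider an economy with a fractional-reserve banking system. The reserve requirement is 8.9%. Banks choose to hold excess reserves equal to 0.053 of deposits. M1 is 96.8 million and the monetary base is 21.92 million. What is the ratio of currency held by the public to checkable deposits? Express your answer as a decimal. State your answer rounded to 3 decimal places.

Using m = M/MB = 96.8/21.92 ≈ 4.416058. From m = (1 + c)/(c + rr + e), rearranging gives 1 + c = m·(c + rr + e), so c·(1 − m) = m·(rr + e) − 1.
Hence c = [m·(rr + e) − 1]/(1 − m) = [4.416058 × (0.089 + 0.053) − 1] / (1 − 4.416058) ≈ 0.109167.

0.109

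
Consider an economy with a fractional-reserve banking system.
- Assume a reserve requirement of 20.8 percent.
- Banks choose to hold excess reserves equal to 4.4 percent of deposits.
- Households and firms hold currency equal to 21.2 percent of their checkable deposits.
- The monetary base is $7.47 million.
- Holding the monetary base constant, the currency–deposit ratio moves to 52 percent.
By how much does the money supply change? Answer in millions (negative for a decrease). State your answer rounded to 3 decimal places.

-4.804 million

Initially m₁ = (1 + 0.212) / (0.208 + 0.044 + 0.212) ≈ 2.61207, so M₁ = 2.61207 × 7.47 ≈ 19.5122 million.
After the change m₂ = (1 + 0.52) / (0.208 + 0.044 + 0.52) ≈ 1.96891, so M₂ = 1.96891 × 7.47 ≈ 14.7078 million.
ΔM = M₂ − M₁ = 14.7078 − 19.5122 = -4.8044 million.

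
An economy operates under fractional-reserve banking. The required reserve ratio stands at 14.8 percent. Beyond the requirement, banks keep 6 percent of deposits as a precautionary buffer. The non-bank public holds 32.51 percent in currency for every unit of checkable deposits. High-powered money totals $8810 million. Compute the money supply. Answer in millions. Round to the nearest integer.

The money multiplier is m = (1 + c) / (rr + e + c) = (1 + 0.3251) / (0.148 + 0.06 + 0.3251) ≈ 2.48565.
So M = m × MB = 2.48565 × 8810 = 21898.5765 million.

$21899 million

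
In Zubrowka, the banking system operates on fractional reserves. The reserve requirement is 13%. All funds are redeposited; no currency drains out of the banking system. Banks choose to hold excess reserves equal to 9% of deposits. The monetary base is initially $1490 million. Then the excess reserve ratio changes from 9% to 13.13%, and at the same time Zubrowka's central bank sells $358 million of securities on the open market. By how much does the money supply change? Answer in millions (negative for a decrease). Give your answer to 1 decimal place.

-2440.5 million

Before: m₁ = 1 / (0.13 + 0.09) ≈ 4.545455, MB₁ = 1490, so M₁ = 4.545455 × 1490 ≈ 6772.7279 million.
After: m₂ = 1 / (0.13 + 0.1313) ≈ 3.827019, MB₂ = 1490 − 358 = 1132, so M₂ = 3.827019 × 1132 ≈ 4332.1855 million.
ΔM = M₂ − M₁ = 4332.1855 − 6772.7279 = -2440.5424 million.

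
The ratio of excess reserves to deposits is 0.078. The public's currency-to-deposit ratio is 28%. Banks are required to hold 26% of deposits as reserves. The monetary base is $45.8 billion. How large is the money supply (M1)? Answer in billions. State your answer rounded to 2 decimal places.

$94.86 billion

The money multiplier is m = (1 + c) / (rr + e + c) = (1 + 0.28) / (0.26 + 0.078 + 0.28) ≈ 2.07120.
So M = m × MB = 2.07120 × 45.8 ≈ 94.861 billion.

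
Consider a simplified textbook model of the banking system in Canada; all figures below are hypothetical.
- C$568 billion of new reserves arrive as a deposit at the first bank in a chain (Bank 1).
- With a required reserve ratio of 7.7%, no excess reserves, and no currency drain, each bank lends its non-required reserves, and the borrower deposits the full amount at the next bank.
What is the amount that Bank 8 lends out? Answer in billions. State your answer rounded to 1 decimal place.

Each bank lends a fraction (1 − rr) = 0.9230 of the deposit it receives, so Bank 8 receives 568·0.9230^7 and lends 568·0.9230^8 ≈ 299.2002 billion.

C$299.2 billion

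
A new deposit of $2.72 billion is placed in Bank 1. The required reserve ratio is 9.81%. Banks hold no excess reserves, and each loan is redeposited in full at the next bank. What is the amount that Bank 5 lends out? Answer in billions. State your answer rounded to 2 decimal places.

$1.62 billion

Each bank lends a fraction (1 − rr) = 0.9019 of the deposit it receives, so Bank 5 receives 2.72·0.9019^4 and lends 2.72·0.9019^5 ≈ 1.6232 billion.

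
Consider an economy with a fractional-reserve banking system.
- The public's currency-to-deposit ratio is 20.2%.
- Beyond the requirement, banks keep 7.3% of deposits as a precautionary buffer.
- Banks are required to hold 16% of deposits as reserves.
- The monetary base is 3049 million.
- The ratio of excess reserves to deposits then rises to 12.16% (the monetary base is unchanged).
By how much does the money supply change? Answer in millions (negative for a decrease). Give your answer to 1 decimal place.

-846.7 million

Initially m₁ = (1 + 0.202) / (0.16 + 0.073 + 0.202) ≈ 2.763218, so M₁ = 2.763218 × 3049 ≈ 8425.0517 million.
After the change m₂ = (1 + 0.202) / (0.16 + 0.1216 + 0.202) ≈ 2.485525, so M₂ = 2.485525 × 3049 ≈ 7578.3657 million.
ΔM = M₂ − M₁ = 7578.3657 − 8425.0517 = -846.686 million.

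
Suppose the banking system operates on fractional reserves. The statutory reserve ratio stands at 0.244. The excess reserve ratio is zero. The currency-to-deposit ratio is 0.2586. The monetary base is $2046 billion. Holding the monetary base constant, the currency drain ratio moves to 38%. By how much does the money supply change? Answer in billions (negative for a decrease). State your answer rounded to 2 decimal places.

Initially m₁ = (1 + 0.2586) / (0.244 + 0.2586) ≈ 2.5041783, so M₁ = 2.5041783 × 2046 ≈ 5123.5488 billion.
After the change m₂ = (1 + 0.38) / (0.244 + 0.38) ≈ 2.2115385, so M₂ = 2.2115385 × 2046 ≈ 4524.8078 billion.
ΔM = M₂ − M₁ = 4524.8078 − 5123.5488 = -598.741 billion.

-598.74 billion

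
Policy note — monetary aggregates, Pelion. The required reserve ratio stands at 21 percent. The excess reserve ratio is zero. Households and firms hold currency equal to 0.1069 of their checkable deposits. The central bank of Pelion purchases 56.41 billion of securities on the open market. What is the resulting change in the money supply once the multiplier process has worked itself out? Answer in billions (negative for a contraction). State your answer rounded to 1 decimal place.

The money multiplier is m = (1 + c) / (rr + c) = (1 + 0.1069) / (0.21 + 0.1069) ≈ 3.4929.
The purchase adds 56.41 billion of base, so ΔM = m × ΔMB = 3.4929 × (+56.41) ≈ 197.0345 billion.

197.0 billion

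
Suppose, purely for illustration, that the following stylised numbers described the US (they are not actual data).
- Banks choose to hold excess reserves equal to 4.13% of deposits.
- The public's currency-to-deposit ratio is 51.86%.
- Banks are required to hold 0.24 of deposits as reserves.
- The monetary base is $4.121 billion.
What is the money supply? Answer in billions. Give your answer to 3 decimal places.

The money multiplier is m = (1 + c) / (rr + e + c) = (1 + 0.5186) / (0.24 + 0.0413 + 0.5186) ≈ 1.89849.
So M = m × MB = 1.89849 × 4.121 ≈ 7.8237 billion.

$7.824 billion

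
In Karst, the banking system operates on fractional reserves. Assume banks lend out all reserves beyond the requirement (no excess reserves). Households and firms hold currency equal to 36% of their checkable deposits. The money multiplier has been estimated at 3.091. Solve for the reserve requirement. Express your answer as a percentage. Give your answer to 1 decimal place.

Using m = 3.091. Since m = (1 + c)/(c + rr + e), the denominator satisfies c + rr + e = (1 + c)/m = (1 + 0.36) / 3.091 ≈ 0.439987.
With c = 0.36 and e = 0, the reserve requirement is 0.439987 − 0.36 − 0 = 0.079987.

8.0%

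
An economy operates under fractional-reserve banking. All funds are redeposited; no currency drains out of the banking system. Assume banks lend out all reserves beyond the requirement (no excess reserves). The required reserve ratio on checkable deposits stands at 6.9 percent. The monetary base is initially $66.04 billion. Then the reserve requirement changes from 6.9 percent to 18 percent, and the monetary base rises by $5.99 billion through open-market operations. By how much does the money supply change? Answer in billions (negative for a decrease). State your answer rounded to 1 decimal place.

Before: m₁ = 1 / (0.069) ≈ 14.4928, MB₁ = 66.04, so M₁ = 14.4928 × 66.04 ≈ 957.1045 billion.
After: m₂ = 1 / (0.18) ≈ 5.5556, MB₂ = 66.04 + 5.99 = 72.03, so M₂ = 5.5556 × 72.03 ≈ 400.1699 billion.
ΔM = M₂ − M₁ = 400.1699 − 957.1045 = -556.9346 billion.

-556.9 billion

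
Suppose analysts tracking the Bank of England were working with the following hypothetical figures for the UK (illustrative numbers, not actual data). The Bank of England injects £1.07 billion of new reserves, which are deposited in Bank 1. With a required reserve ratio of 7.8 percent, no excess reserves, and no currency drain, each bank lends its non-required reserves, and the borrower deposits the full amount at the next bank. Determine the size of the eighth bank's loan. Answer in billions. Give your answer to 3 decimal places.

£0.559 billion

Each bank lends a fraction (1 − rr) = 0.9220 of the deposit it receives, so Bank 8 receives 1.07·0.9220^7 and lends 1.07·0.9220^8 ≈ 0.5588 billion.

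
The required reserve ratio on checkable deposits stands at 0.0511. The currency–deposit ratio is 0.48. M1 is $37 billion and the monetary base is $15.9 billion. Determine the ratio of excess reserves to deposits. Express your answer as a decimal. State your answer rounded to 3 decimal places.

0.105

Using m = M/MB = 37/15.9 ≈ 2.327044. Since m = (1 + c)/(c + rr + e), the denominator satisfies c + rr + e = (1 + c)/m = (1 + 0.48) / 2.327044 ≈ 0.636000.
With c = 0.48 and rr = 0.0511, the ratio of excess reserves to deposits is 0.636000 − 0.48 − 0.0511 = 0.1049.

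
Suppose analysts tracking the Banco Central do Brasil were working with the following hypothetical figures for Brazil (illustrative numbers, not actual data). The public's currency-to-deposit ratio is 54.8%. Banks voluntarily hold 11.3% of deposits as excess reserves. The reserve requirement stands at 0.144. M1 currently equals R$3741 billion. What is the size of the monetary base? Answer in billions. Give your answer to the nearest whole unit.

R$1945 billion

The money multiplier is m = (1 + c) / (rr + e + c) = (1 + 0.548) / (0.144 + 0.113 + 0.548) ≈ 1.92298.
MB = M / m = 3741 / 1.92298 ≈ 1945.418 billion.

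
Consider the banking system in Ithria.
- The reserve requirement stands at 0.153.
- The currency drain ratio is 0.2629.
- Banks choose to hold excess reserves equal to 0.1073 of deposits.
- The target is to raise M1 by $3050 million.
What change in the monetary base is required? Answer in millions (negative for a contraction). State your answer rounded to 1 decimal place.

The money multiplier is m = (1 + c) / (rr + e + c) = (1 + 0.2629) / (0.153 + 0.1073 + 0.2629) ≈ 2.413800.
ΔMB = ΔM / m = (+3050) / 2.413800 ≈ 1263.5678 million.

$1263.6 million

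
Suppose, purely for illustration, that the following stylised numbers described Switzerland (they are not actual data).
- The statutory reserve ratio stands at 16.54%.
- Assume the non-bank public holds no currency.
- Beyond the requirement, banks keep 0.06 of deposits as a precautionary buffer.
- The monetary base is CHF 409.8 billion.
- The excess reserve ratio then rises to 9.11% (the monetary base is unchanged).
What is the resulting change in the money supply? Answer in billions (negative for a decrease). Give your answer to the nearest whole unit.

Initially m₁ = 1 / (0.1654 + 0.06) ≈ 4.4366, so M₁ = 4.4366 × 409.8 ≈ 1818.1187 billion.
After the change m₂ = 1 / (0.1654 + 0.0911) ≈ 3.8986, so M₂ = 3.8986 × 409.8 ≈ 1597.6463 billion.
ΔM = M₂ − M₁ = 1597.6463 − 1818.1187 = -220.4724 billion.

-220 billion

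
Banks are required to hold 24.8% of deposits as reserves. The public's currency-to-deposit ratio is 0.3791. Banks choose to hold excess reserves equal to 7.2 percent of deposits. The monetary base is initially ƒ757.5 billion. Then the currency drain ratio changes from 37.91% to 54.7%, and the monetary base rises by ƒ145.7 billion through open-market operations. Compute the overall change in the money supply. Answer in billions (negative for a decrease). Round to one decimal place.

ƒ117.3 billion

Before: m₁ = (1 + 0.3791) / (0.248 + 0.072 + 0.3791) ≈ 1.97268, MB₁ = 757.5, so M₁ = 1.97268 × 757.5 = 1494.3051 billion.
After: m₂ = (1 + 0.547) / (0.248 + 0.072 + 0.547) ≈ 1.78431, MB₂ = 757.5 + 145.7 = 903.2, so M₂ = 1.78431 × 903.2 ≈ 1611.5888 billion.
ΔM = M₂ − M₁ = 1611.5888 − 1494.3051 = 117.2837 billion.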